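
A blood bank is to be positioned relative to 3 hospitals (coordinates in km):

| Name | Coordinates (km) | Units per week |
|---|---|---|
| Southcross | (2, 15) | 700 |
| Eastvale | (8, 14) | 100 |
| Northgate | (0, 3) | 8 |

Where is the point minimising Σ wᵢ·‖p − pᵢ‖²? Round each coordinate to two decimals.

(2.72, 14.76)

The minimiser of Σwᵢ‖p−pᵢ‖² is the weighted centroid p* = (Σwᵢpᵢ)/(Σwᵢ).
Σwᵢ = 808.
Σwᵢxᵢ = 700·2 + 100·8 + 8·0 = 2200.
Σwᵢyᵢ = 700·15 + 100·14 + 8·3 = 11924.
x* = 2200/808 = 2.72, y* = 11924/808 = 14.76.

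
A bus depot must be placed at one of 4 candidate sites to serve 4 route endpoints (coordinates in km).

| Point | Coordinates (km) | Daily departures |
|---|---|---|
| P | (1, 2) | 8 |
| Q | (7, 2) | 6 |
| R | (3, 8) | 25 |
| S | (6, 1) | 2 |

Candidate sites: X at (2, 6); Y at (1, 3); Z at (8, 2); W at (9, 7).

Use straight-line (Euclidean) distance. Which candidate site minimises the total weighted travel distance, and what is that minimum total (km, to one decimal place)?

Total weighted distance at each candidate:
  X (2, 6): total = 140.1
  Y (1, 3): total = 189.9
  Z (8, 2): total = 261.7
  W (9, 7): total = 273.3
Minimum is at X with total 140.1 km.

X, total 140.1 km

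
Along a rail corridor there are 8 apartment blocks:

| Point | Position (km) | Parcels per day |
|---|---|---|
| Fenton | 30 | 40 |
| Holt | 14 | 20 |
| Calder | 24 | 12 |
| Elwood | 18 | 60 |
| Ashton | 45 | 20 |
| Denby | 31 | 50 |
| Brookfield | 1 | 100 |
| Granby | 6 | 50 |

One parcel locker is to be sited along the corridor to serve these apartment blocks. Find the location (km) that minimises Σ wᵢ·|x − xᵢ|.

For a sum of weighted absolute distances on a line, the optimum is the weighted median (not the mean). Total weight W = 352; half-weight = 176.
Sort by position and accumulate weight:
  km 1 (Brookfield, w=100) → cum 100
  km 6 (Granby, w=50) → cum 150
  km 14 (Holt, w=20) → cum 170
  km 18 (Elwood, w=60) → cum 230  ≥ 176 → median here
  km 24 (Calder, w=12) → cum 242
  km 30 (Fenton, w=40) → cum 282
  km 31 (Denby, w=50) → cum 332
  km 45 (Ashton, w=20) → cum 352
Optimal location: km 18.

x = 18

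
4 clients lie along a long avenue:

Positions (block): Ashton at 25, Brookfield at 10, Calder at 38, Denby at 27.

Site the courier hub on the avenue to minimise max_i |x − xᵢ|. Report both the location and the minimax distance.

The 1-center on a line is the midpoint of the two extreme points: leftmost at 10, rightmost at 38.
Optimal location = (10 + 38)/2 = 24; maximum distance = (38 − 10)/2 = 14.

location 24, max distance 14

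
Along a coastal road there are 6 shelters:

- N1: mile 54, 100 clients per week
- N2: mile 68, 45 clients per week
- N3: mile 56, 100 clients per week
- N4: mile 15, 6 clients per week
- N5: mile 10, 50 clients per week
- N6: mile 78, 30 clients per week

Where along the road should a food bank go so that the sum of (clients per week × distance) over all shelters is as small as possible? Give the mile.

For a sum of weighted absolute distances on a line, the optimum is the weighted median (not the mean). Total weight W = 331; half-weight = 165.5.
Sort by position and accumulate weight:
  mile 10 (N5, w=50) → cum 50
  mile 15 (N4, w=6) → cum 56
  mile 54 (N1, w=100) → cum 156
  mile 56 (N3, w=100) → cum 256  ≥ 165.5 → median here
  mile 68 (N2, w=45) → cum 301
  mile 78 (N6, w=30) → cum 331
Optimal location: mile 56.

x = 56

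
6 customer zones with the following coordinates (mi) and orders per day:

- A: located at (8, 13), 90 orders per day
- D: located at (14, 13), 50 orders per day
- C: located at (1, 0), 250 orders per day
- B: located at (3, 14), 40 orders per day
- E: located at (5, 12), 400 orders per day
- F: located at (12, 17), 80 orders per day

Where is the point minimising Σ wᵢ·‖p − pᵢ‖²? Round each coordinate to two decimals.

The minimiser of Σwᵢ‖p−pᵢ‖² is the weighted centroid p* = (Σwᵢpᵢ)/(Σwᵢ).
Σwᵢ = 910.
Σwᵢxᵢ = 90·8 + 50·14 + 250·1 + 40·3 + 400·5 + 80·12 = 4750.
Σwᵢyᵢ = 90·13 + 50·13 + 250·0 + 40·14 + 400·12 + 80·17 = 8540.
x* = 4750/910 = 5.22, y* = 8540/910 = 9.38.

(5.22, 9.38)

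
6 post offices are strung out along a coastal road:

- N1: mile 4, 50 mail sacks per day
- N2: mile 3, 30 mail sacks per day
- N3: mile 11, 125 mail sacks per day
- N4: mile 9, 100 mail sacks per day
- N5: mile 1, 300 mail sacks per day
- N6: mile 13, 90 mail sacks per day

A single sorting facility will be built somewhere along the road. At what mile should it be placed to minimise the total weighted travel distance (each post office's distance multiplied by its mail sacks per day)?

For a sum of weighted absolute distances on a line, the optimum is the weighted median (not the mean). Total weight W = 695; half-weight = 347.5.
Sort by position and accumulate weight:
  mile 1 (N5, w=300) → cum 300
  mile 3 (N2, w=30) → cum 330
  mile 4 (N1, w=50) → cum 380  ≥ 347.5 → median here
  mile 9 (N4, w=100) → cum 480
  mile 11 (N3, w=125) → cum 605
  mile 13 (N6, w=90) → cum 695
Optimal location: mile 4.

x = 4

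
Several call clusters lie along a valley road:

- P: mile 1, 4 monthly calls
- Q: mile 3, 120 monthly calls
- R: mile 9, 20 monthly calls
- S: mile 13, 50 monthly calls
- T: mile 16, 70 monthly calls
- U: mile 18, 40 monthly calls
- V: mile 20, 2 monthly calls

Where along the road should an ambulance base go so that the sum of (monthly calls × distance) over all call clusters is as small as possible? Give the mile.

x = 13

For a sum of weighted absolute distances on a line, the optimum is the weighted median (not the mean). Total weight W = 306; half-weight = 153.
Sort by position and accumulate weight:
  mile 1 (P, w=4) → cum 4
  mile 3 (Q, w=120) → cum 124
  mile 9 (R, w=20) → cum 144
  mile 13 (S, w=50) → cum 194  ≥ 153 → median here
  mile 16 (T, w=70) → cum 264
  mile 18 (U, w=40) → cum 304
  mile 20 (V, w=2) → cum 306
Optimal location: mile 13.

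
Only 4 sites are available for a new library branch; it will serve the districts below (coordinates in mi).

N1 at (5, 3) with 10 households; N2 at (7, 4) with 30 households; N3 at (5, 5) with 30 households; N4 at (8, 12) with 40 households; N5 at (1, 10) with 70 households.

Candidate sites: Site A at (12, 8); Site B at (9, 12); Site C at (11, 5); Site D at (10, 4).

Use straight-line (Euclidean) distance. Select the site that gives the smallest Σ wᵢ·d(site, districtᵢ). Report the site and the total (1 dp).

Site B, total 1205.0 mi

Total weighted distance at each candidate:
  Site A (12, 8): total = 1515.5
  Site B (9, 12): total = 1205.0
  Site C (11, 5): total = 1454.2
  Site D (10, 4): total = 1381.0
Minimum is at Site B with total 1205.0 mi.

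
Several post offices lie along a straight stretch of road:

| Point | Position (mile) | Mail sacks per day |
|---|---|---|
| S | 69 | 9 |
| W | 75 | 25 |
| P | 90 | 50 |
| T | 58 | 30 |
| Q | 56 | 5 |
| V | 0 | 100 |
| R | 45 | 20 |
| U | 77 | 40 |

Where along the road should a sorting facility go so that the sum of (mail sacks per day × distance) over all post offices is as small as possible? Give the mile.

x = 58

For a sum of weighted absolute distances on a line, the optimum is the weighted median (not the mean). Total weight W = 279; half-weight = 139.5.
Sort by position and accumulate weight:
  mile 0 (V, w=100) → cum 100
  mile 45 (R, w=20) → cum 120
  mile 56 (Q, w=5) → cum 125
  mile 58 (T, w=30) → cum 155  ≥ 139.5 → median here
  mile 69 (S, w=9) → cum 164
  mile 75 (W, w=25) → cum 189
  mile 77 (U, w=40) → cum 229
  mile 90 (P, w=50) → cum 279
Optimal location: mile 58.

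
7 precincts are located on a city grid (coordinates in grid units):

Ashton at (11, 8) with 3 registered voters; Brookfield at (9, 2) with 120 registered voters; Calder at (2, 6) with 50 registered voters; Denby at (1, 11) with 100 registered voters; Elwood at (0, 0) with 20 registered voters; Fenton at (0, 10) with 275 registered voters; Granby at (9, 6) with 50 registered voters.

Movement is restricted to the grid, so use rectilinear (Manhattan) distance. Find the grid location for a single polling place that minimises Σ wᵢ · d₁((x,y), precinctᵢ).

(1, 10)

Manhattan distance separates: Σwᵢ(|x−xᵢ|+|y−yᵢ|) = Σwᵢ|x−xᵢ| + Σwᵢ|y−yᵢ|, so x and y are optimised independently as 1-D weighted medians.
Total weight W = 618; half = 309.
x-coordinate, sorted with cumulative weight:
  x=0 (Elwood, w=20) cum 20
  x=0 (Fenton, w=275) cum 295
  x=1 (Denby, w=100) cum 395  ← median
  x=2 (Calder, w=50) cum 445
  x=9 (Brookfield, w=120) cum 565
  x=9 (Granby, w=50) cum 615
  x=11 (Ashton, w=3) cum 618
⇒ x* = 1
y-coordinate, sorted with cumulative weight:
  y=0 (Elwood, w=20) cum 20
  y=2 (Brookfield, w=120) cum 140
  y=6 (Calder, w=50) cum 190
  y=6 (Granby, w=50) cum 240
  y=8 (Ashton, w=3) cum 243
  y=10 (Fenton, w=275) cum 518  ← median
  y=11 (Denby, w=100) cum 618
⇒ y* = 10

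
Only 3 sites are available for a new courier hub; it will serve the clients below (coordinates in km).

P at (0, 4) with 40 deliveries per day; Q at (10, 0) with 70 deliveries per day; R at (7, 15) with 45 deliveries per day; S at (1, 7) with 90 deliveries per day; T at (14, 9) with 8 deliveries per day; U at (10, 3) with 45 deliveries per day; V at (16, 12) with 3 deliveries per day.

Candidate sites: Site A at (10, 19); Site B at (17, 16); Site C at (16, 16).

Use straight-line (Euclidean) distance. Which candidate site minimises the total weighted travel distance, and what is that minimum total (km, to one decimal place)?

Site A, total 4459.9 km

Total weighted distance at each candidate:
  Site A (10, 19): total = 4459.9
  Site B (17, 16): total = 4897.0
  Site C (16, 16): total = 4692.6
Minimum is at Site A with total 4459.9 km.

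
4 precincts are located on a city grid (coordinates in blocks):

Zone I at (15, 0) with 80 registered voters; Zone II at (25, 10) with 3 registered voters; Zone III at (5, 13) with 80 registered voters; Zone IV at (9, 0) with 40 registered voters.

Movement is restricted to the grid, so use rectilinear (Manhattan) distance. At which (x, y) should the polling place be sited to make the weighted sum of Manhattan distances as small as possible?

Manhattan distance separates: Σwᵢ(|x−xᵢ|+|y−yᵢ|) = Σwᵢ|x−xᵢ| + Σwᵢ|y−yᵢ|, so x and y are optimised independently as 1-D weighted medians.
Total weight W = 203; half = 101.5.
x-coordinate, sorted with cumulative weight:
  x=5 (Zone III, w=80) cum 80
  x=9 (Zone IV, w=40) cum 120  ← median
  x=15 (Zone I, w=80) cum 200
  x=25 (Zone II, w=3) cum 203
⇒ x* = 9
y-coordinate, sorted with cumulative weight:
  y=0 (Zone I, w=80) cum 80
  y=0 (Zone IV, w=40) cum 120  ← median
  y=10 (Zone II, w=3) cum 123
  y=13 (Zone III, w=80) cum 203
⇒ y* = 0

(9, 0)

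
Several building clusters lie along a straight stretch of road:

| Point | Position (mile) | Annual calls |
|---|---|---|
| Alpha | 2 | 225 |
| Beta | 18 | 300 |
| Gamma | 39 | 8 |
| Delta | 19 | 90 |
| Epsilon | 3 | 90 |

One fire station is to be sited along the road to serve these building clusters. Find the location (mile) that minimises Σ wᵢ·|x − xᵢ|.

x = 18

For a sum of weighted absolute distances on a line, the optimum is the weighted median (not the mean). Total weight W = 713; half-weight = 356.5.
Sort by position and accumulate weight:
  mile 2 (Alpha, w=225) → cum 225
  mile 3 (Epsilon, w=90) → cum 315
  mile 18 (Beta, w=300) → cum 615  ≥ 356.5 → median here
  mile 19 (Delta, w=90) → cum 705
  mile 39 (Gamma, w=8) → cum 713
Optimal location: mile 18.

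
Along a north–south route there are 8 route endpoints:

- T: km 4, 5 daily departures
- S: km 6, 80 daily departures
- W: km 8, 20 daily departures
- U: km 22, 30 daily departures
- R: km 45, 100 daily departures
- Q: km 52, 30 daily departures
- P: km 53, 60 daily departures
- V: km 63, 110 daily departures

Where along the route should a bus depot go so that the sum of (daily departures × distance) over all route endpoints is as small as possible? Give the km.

x = 45

For a sum of weighted absolute distances on a line, the optimum is the weighted median (not the mean). Total weight W = 435; half-weight = 217.5.
Sort by position and accumulate weight:
  km 4 (T, w=5) → cum 5
  km 6 (S, w=80) → cum 85
  km 8 (W, w=20) → cum 105
  km 22 (U, w=30) → cum 135
  km 45 (R, w=100) → cum 235  ≥ 217.5 → median here
  km 52 (Q, w=30) → cum 265
  km 53 (P, w=60) → cum 325
  km 63 (V, w=110) → cum 435
Optimal location: km 45.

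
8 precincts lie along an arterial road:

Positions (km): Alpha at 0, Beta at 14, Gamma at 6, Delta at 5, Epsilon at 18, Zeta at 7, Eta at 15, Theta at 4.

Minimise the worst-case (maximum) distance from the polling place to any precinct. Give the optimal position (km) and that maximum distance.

The 1-center on a line is the midpoint of the two extreme points: leftmost at 0, rightmost at 18.
Optimal location = (0 + 18)/2 = 9; maximum distance = (18 − 0)/2 = 9.

location 9, max distance 9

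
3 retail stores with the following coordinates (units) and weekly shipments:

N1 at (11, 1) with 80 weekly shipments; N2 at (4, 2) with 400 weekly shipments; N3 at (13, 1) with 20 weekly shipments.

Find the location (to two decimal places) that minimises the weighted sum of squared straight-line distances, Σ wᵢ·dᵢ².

The minimiser of Σwᵢ‖p−pᵢ‖² is the weighted centroid p* = (Σwᵢpᵢ)/(Σwᵢ).
Σwᵢ = 500.
Σwᵢxᵢ = 80·11 + 400·4 + 20·13 = 2740.
Σwᵢyᵢ = 80·1 + 400·2 + 20·1 = 900.
x* = 2740/500 = 5.48, y* = 900/500 = 1.80.

(5.48, 1.80)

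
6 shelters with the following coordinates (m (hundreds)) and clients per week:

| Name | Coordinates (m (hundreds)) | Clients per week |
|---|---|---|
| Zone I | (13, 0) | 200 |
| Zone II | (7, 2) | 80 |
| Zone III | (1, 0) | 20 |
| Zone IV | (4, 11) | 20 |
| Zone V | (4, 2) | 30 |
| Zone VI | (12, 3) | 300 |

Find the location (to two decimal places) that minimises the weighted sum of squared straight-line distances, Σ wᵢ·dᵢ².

The minimiser of Σwᵢ‖p−pᵢ‖² is the weighted centroid p* = (Σwᵢpᵢ)/(Σwᵢ).
Σwᵢ = 650.
Σwᵢxᵢ = 200·13 + 80·7 + 20·1 + 20·4 + 30·4 + 300·12 = 6980.
Σwᵢyᵢ = 200·0 + 80·2 + 20·0 + 20·11 + 30·2 + 300·3 = 1340.
x* = 6980/650 = 10.74, y* = 1340/650 = 2.06.

(10.74, 2.06)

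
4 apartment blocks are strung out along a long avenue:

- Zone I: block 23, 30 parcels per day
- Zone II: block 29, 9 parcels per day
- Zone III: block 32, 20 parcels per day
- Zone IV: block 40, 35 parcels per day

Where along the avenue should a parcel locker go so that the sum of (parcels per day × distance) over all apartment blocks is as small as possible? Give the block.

x = 32

For a sum of weighted absolute distances on a line, the optimum is the weighted median (not the mean). Total weight W = 94; half-weight = 47.
Sort by position and accumulate weight:
  block 23 (Zone I, w=30) → cum 30
  block 29 (Zone II, w=9) → cum 39
  block 32 (Zone III, w=20) → cum 59  ≥ 47 → median here
  block 40 (Zone IV, w=35) → cum 94
Optimal location: block 32.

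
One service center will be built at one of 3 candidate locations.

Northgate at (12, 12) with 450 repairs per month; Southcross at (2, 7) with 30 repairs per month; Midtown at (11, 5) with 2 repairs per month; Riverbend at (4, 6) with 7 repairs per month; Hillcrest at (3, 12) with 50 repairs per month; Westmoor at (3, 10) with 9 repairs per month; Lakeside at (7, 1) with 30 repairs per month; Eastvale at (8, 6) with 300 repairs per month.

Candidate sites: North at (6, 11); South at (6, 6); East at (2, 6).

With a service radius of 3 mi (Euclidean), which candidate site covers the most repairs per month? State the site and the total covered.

South, covering 307

Coverage radius r = 3 mi; a point is covered iff (Δx)²+(Δy)² ≤ 3² = 9.
  North (6, 11): covers {none} → 0
  South (6, 6): covers {Riverbend, Eastvale} → 307
  East (2, 6): covers {Southcross, Riverbend} → 37
Maximum coverage at South: 307 repairs per month.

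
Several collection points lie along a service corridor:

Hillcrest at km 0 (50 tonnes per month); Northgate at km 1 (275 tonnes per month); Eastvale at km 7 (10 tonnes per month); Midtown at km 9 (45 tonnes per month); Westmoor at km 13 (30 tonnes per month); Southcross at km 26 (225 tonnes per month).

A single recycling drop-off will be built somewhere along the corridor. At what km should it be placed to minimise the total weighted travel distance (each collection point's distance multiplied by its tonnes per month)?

x = 1

For a sum of weighted absolute distances on a line, the optimum is the weighted median (not the mean). Total weight W = 635; half-weight = 317.5.
Sort by position and accumulate weight:
  km 0 (Hillcrest, w=50) → cum 50
  km 1 (Northgate, w=275) → cum 325  ≥ 317.5 → median here
  km 7 (Eastvale, w=10) → cum 335
  km 9 (Midtown, w=45) → cum 380
  km 13 (Westmoor, w=30) → cum 410
  km 26 (Southcross, w=225) → cum 635
Optimal location: km 1.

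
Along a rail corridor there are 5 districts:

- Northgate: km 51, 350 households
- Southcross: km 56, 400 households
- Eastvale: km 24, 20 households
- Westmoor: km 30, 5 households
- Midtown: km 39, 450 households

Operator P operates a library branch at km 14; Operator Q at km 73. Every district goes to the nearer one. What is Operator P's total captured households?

The indifferent point is the midpoint (14+73)/2 = 43.5; districts left of it (closer to Operator P at 14) go to Operator P, those right go to Operator Q.
  Eastvale at 24 (w=20) → Operator P
  Westmoor at 30 (w=5) → Operator P
  Midtown at 39 (w=450) → Operator P
  Northgate at 51 (w=350) → Operator Q
  Southcross at 56 (w=400) → Operator Q
Operator P captures 475; Operator Q captures 750.

475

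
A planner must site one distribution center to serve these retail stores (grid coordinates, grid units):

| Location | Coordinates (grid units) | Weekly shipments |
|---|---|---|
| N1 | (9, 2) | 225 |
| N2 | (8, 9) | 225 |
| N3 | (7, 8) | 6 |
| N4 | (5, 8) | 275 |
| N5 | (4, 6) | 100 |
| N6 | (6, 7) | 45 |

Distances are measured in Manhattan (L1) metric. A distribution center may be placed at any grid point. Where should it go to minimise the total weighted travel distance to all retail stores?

(8, 8)

Manhattan distance separates: Σwᵢ(|x−xᵢ|+|y−yᵢ|) = Σwᵢ|x−xᵢ| + Σwᵢ|y−yᵢ|, so x and y are optimised independently as 1-D weighted medians.
Total weight W = 876; half = 438.
x-coordinate, sorted with cumulative weight:
  x=4 (N5, w=100) cum 100
  x=5 (N4, w=275) cum 375
  x=6 (N6, w=45) cum 420
  x=7 (N3, w=6) cum 426
  x=8 (N2, w=225) cum 651  ← median
  x=9 (N1, w=225) cum 876
⇒ x* = 8
y-coordinate, sorted with cumulative weight:
  y=2 (N1, w=225) cum 225
  y=6 (N5, w=100) cum 325
  y=7 (N6, w=45) cum 370
  y=8 (N3, w=6) cum 376
  y=8 (N4, w=275) cum 651  ← median
  y=9 (N2, w=225) cum 876
⇒ y* = 8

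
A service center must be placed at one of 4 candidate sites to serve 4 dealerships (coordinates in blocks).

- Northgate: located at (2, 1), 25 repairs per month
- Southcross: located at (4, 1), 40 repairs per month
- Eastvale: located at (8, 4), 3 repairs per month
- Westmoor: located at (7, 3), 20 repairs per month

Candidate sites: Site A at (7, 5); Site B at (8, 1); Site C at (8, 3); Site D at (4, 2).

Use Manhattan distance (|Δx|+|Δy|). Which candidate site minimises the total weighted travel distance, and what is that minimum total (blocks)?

Total weighted distance at each candidate:
  Site A (7, 5): total = 551
  Site B (8, 1): total = 379
  Site C (8, 3): total = 463
  Site D (4, 2): total = 213
Minimum is at Site D with total 213 blocks.

Site D, total 213 blocks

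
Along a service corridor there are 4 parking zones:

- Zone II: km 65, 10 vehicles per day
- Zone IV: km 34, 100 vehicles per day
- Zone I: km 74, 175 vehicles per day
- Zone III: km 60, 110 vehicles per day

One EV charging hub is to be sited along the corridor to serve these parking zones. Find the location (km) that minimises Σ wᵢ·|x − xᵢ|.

For a sum of weighted absolute distances on a line, the optimum is the weighted median (not the mean). Total weight W = 395; half-weight = 197.5.
Sort by position and accumulate weight:
  km 34 (Zone IV, w=100) → cum 100
  km 60 (Zone III, w=110) → cum 210  ≥ 197.5 → median here
  km 65 (Zone II, w=10) → cum 220
  km 74 (Zone I, w=175) → cum 395
Optimal location: km 60.

x = 60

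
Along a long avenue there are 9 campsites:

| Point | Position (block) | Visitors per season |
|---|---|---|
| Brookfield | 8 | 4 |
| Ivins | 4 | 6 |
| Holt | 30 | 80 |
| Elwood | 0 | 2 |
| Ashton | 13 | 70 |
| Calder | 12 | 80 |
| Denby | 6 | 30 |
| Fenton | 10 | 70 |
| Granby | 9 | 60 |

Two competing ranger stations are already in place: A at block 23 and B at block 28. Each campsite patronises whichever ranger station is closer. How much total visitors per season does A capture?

322

The indifferent point is the midpoint (23+28)/2 = 25.5; campsites left of it (closer to A at 23) go to A, those right go to B.
  Elwood at 0 (w=2) → A
  Ivins at 4 (w=6) → A
  Denby at 6 (w=30) → A
  Brookfield at 8 (w=4) → A
  Granby at 9 (w=60) → A
  Fenton at 10 (w=70) → A
  Calder at 12 (w=80) → A
  Ashton at 13 (w=70) → A
  Holt at 30 (w=80) → B
A captures 322; B captures 80.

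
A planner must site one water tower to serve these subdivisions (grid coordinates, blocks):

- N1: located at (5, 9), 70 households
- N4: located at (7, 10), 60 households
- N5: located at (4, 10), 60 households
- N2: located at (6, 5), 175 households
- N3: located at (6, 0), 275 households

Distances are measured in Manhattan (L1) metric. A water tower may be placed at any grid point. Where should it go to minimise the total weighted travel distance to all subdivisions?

(6, 5)

Manhattan distance separates: Σwᵢ(|x−xᵢ|+|y−yᵢ|) = Σwᵢ|x−xᵢ| + Σwᵢ|y−yᵢ|, so x and y are optimised independently as 1-D weighted medians.
Total weight W = 640; half = 320.
x-coordinate, sorted with cumulative weight:
  x=4 (N5, w=60) cum 60
  x=5 (N1, w=70) cum 130
  x=6 (N2, w=175) cum 305
  x=6 (N3, w=275) cum 580  ← median
  x=7 (N4, w=60) cum 640
⇒ x* = 6
y-coordinate, sorted with cumulative weight:
  y=0 (N3, w=275) cum 275
  y=5 (N2, w=175) cum 450  ← median
  y=9 (N1, w=70) cum 520
  y=10 (N4, w=60) cum 580
  y=10 (N5, w=60) cum 640
⇒ y* = 5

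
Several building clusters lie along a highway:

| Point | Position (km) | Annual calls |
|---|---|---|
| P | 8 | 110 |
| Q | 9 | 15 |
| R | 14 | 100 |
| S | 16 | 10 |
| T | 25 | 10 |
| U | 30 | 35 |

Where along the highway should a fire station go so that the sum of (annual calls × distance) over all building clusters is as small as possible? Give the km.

x = 14

For a sum of weighted absolute distances on a line, the optimum is the weighted median (not the mean). Total weight W = 280; half-weight = 140.
Sort by position and accumulate weight:
  km 8 (P, w=110) → cum 110
  km 9 (Q, w=15) → cum 125
  km 14 (R, w=100) → cum 225  ≥ 140 → median here
  km 16 (S, w=10) → cum 235
  km 25 (T, w=10) → cum 245
  km 30 (U, w=35) → cum 280
Optimal location: km 14.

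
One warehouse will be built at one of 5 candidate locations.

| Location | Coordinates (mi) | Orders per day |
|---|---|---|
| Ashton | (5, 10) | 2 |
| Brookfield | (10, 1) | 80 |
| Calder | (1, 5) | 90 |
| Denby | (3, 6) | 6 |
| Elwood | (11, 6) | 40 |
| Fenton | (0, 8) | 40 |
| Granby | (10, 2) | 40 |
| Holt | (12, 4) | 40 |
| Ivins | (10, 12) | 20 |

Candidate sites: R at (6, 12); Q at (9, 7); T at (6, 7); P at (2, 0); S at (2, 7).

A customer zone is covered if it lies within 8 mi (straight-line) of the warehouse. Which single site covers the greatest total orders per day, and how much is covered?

Coverage radius r = 8 mi; a point is covered iff (Δx)²+(Δy)² ≤ 8² = 64.
  R (6, 12): covers {Ashton, Denby, Elwood, Fenton, Ivins} → 108
  Q (9, 7): covers {Ashton, Brookfield, Denby, Elwood, Granby, Holt, Ivins} → 228
  T (6, 7): covers {Ashton, Brookfield, Calder, Denby, Elwood, Fenton, Granby, Holt, Ivins} → 358
  P (2, 0): covers {Calder, Denby} → 96
  S (2, 7): covers {Ashton, Calder, Denby, Fenton} → 138
Maximum coverage at T: 358 orders per day.

T, covering 358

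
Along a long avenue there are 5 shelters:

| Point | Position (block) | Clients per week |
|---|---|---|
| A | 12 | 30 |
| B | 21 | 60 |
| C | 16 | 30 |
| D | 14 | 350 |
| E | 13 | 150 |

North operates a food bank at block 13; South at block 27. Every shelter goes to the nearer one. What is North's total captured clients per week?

The indifferent point is the midpoint (13+27)/2 = 20; shelters left of it (closer to North at 13) go to North, those right go to South.
  A at 12 (w=30) → North
  E at 13 (w=150) → North
  D at 14 (w=350) → North
  C at 16 (w=30) → North
  B at 21 (w=60) → South
North captures 560; South captures 60.

560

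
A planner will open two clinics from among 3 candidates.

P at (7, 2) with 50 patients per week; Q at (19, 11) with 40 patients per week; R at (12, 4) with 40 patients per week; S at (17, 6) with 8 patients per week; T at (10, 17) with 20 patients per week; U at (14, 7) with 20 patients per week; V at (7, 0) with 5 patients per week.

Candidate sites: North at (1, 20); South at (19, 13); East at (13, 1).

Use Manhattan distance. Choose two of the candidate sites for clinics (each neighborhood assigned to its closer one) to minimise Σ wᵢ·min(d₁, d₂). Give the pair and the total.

{South, East}, total 1097

Evaluate every pair (each demand assigned to the nearer of the two):
  {South, East}: total = 1097
  {North, East}: total = 1637
  {North, South}: total = 2527
Best pair: {South, East} with total 1097.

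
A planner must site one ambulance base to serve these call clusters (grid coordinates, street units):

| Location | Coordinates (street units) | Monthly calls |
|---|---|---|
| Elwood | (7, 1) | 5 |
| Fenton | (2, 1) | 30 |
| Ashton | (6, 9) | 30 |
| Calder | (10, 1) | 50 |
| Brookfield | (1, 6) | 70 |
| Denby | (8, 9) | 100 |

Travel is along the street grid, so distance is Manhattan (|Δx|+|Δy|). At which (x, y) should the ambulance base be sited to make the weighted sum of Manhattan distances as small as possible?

(8, 6)

Manhattan distance separates: Σwᵢ(|x−xᵢ|+|y−yᵢ|) = Σwᵢ|x−xᵢ| + Σwᵢ|y−yᵢ|, so x and y are optimised independently as 1-D weighted medians.
Total weight W = 285; half = 142.5.
x-coordinate, sorted with cumulative weight:
  x=1 (Brookfield, w=70) cum 70
  x=2 (Fenton, w=30) cum 100
  x=6 (Ashton, w=30) cum 130
  x=7 (Elwood, w=5) cum 135
  x=8 (Denby, w=100) cum 235  ← median
  x=10 (Calder, w=50) cum 285
⇒ x* = 8
y-coordinate, sorted with cumulative weight:
  y=1 (Elwood, w=5) cum 5
  y=1 (Fenton, w=30) cum 35
  y=1 (Calder, w=50) cum 85
  y=6 (Brookfield, w=70) cum 155  ← median
  y=9 (Ashton, w=30) cum 185
  y=9 (Denby, w=100) cum 285
⇒ y* = 6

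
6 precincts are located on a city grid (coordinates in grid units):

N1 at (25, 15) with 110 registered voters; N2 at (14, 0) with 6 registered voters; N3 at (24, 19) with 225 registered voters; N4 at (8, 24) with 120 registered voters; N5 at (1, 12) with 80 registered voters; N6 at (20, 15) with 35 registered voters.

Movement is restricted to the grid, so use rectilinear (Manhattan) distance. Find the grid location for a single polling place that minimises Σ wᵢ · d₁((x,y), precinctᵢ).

Manhattan distance separates: Σwᵢ(|x−xᵢ|+|y−yᵢ|) = Σwᵢ|x−xᵢ| + Σwᵢ|y−yᵢ|, so x and y are optimised independently as 1-D weighted medians.
Total weight W = 576; half = 288.
x-coordinate, sorted with cumulative weight:
  x=1 (N5, w=80) cum 80
  x=8 (N4, w=120) cum 200
  x=14 (N2, w=6) cum 206
  x=20 (N6, w=35) cum 241
  x=24 (N3, w=225) cum 466  ← median
  x=25 (N1, w=110) cum 576
⇒ x* = 24
y-coordinate, sorted with cumulative weight:
  y=0 (N2, w=6) cum 6
  y=12 (N5, w=80) cum 86
  y=15 (N1, w=110) cum 196
  y=15 (N6, w=35) cum 231
  y=19 (N3, w=225) cum 456  ← median
  y=24 (N4, w=120) cum 576
⇒ y* = 19

(24, 19)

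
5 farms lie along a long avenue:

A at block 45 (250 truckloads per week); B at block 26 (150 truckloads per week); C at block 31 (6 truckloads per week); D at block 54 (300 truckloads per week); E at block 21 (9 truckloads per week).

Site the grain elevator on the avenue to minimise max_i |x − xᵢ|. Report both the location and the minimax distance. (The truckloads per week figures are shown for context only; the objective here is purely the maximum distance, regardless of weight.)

location 37.5, max distance 16.5

The 1-center on a line is the midpoint of the two extreme points: leftmost at 21, rightmost at 54.
Optimal location = (21 + 54)/2 = 37.5; maximum distance = (54 − 21)/2 = 16.5.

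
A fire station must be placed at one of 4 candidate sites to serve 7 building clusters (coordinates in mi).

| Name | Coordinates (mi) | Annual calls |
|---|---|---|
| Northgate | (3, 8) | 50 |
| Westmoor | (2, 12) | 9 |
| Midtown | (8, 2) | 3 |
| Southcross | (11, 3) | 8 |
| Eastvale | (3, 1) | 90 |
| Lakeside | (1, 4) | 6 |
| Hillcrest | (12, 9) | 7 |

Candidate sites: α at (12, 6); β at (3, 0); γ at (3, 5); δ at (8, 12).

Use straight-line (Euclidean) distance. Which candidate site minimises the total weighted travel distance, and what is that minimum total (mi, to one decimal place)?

γ, total 739.5 mi

Total weighted distance at each candidate:
  α (12, 6): total = 1622.9
  β (3, 0): total = 798.8
  γ (3, 5): total = 739.5
  δ (8, 12): total = 1666.3
Minimum is at γ with total 739.5 mi.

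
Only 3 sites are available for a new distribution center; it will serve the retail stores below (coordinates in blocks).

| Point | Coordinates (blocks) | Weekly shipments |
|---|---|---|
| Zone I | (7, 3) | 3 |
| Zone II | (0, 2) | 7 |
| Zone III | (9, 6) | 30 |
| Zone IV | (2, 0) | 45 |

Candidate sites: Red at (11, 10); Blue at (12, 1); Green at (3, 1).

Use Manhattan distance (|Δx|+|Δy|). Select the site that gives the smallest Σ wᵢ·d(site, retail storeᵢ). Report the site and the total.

Green, total 466 blocks

Total weighted distance at each candidate:
  Red (11, 10): total = 1201
  Blue (12, 1): total = 847
  Green (3, 1): total = 466
Minimum is at Green with total 466 blocks.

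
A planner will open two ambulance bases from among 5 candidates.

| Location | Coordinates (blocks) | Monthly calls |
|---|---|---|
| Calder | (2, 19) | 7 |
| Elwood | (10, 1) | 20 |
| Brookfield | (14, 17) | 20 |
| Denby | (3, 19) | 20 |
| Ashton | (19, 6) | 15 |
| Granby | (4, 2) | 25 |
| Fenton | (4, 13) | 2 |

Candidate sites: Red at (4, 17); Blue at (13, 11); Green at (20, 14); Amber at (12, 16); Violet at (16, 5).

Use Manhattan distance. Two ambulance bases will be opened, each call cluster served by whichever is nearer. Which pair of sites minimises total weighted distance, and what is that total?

Evaluate every pair (each demand assigned to the nearer of the two):
  {Red, Violet}: total = 931
  {Red, Blue}: total = 1036
  {Amber, Violet}: total = 1048
  {Red, Amber}: total = 1126
  {Red, Green}: total = 1226
  {Blue, Amber}: total = 1288
  {Blue, Violet}: total = 1290
  {Green, Amber}: total = 1438
  {Green, Violet}: total = 1450
  {Blue, Green}: total = 1500
Best pair: {Red, Violet} with total 931.

{Red, Violet}, total 931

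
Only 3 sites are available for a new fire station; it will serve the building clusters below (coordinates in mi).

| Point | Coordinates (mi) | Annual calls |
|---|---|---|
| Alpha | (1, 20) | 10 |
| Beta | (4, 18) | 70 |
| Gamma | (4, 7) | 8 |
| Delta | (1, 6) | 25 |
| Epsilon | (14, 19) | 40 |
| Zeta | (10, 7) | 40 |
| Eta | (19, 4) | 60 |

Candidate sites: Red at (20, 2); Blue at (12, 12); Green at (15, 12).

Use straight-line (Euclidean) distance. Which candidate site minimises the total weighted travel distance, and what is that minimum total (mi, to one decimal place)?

Total weighted distance at each candidate:
  Red (20, 2): total = 3767.6
  Blue (12, 12): total = 2369.2
  Green (15, 12): total = 2618.1
Minimum is at Blue with total 2369.2 mi.

Blue, total 2369.2 mi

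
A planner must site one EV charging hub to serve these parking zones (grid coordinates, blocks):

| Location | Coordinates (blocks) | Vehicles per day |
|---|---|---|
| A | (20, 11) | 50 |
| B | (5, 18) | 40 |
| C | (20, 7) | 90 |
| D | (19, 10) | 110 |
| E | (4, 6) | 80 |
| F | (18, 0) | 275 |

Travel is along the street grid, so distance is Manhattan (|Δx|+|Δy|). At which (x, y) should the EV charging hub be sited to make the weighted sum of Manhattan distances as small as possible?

(18, 6)

Manhattan distance separates: Σwᵢ(|x−xᵢ|+|y−yᵢ|) = Σwᵢ|x−xᵢ| + Σwᵢ|y−yᵢ|, so x and y are optimised independently as 1-D weighted medians.
Total weight W = 645; half = 322.5.
x-coordinate, sorted with cumulative weight:
  x=4 (E, w=80) cum 80
  x=5 (B, w=40) cum 120
  x=18 (F, w=275) cum 395  ← median
  x=19 (D, w=110) cum 505
  x=20 (A, w=50) cum 555
  x=20 (C, w=90) cum 645
⇒ x* = 18
y-coordinate, sorted with cumulative weight:
  y=0 (F, w=275) cum 275
  y=6 (E, w=80) cum 355  ← median
  y=7 (C, w=90) cum 445
  y=10 (D, w=110) cum 555
  y=11 (A, w=50) cum 605
  y=18 (B, w=40) cum 645
⇒ y* = 6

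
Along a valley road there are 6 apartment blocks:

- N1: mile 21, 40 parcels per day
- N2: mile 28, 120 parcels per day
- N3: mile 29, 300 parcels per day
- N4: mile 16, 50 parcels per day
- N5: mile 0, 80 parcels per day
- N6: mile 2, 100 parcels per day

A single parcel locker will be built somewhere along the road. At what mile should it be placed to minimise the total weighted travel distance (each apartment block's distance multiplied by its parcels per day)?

x = 28

For a sum of weighted absolute distances on a line, the optimum is the weighted median (not the mean). Total weight W = 690; half-weight = 345.
Sort by position and accumulate weight:
  mile 0 (N5, w=80) → cum 80
  mile 2 (N6, w=100) → cum 180
  mile 16 (N4, w=50) → cum 230
  mile 21 (N1, w=40) → cum 270
  mile 28 (N2, w=120) → cum 390  ≥ 345 → median here
  mile 29 (N3, w=300) → cum 690
Optimal location: mile 28.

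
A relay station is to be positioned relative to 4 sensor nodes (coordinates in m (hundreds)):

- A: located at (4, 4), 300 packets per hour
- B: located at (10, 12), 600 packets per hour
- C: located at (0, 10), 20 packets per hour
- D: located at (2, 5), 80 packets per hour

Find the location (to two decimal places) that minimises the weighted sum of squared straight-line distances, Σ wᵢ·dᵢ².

(7.36, 9.00)

The minimiser of Σwᵢ‖p−pᵢ‖² is the weighted centroid p* = (Σwᵢpᵢ)/(Σwᵢ).
Σwᵢ = 1000.
Σwᵢxᵢ = 300·4 + 600·10 + 20·0 + 80·2 = 7360.
Σwᵢyᵢ = 300·4 + 600·12 + 20·10 + 80·5 = 9000.
x* = 7360/1000 = 7.36, y* = 9000/1000 = 9.00.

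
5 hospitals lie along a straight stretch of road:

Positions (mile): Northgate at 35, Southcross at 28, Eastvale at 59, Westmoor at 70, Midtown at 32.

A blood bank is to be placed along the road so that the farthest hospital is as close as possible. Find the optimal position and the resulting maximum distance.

The 1-center on a line is the midpoint of the two extreme points: leftmost at 28, rightmost at 70.
Optimal location = (28 + 70)/2 = 49; maximum distance = (70 − 28)/2 = 21.

location 49, max distance 21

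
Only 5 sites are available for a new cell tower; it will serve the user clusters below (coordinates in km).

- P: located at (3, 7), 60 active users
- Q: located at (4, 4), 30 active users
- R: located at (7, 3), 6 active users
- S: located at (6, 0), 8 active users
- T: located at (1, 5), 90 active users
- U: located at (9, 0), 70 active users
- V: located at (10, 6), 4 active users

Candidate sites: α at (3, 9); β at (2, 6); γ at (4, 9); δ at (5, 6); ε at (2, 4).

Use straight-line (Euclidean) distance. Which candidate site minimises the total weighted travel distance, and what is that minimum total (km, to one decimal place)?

ε, total 1050.2 km

Total weighted distance at each candidate:
  α (3, 9): total = 1582.3
  β (2, 6): total = 1067.0
  γ (4, 9): total = 1595.7
  δ (5, 6): total = 1167.4
  ε (2, 4): total = 1050.2
Minimum is at ε with total 1050.2 km.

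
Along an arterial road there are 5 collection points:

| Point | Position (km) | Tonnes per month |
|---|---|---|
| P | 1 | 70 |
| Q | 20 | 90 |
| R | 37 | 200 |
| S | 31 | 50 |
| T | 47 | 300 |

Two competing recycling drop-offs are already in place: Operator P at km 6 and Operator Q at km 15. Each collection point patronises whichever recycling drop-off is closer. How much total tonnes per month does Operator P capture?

The indifferent point is the midpoint (6+15)/2 = 10.5; collection points left of it (closer to Operator P at 6) go to Operator P, those right go to Operator Q.
  P at 1 (w=70) → Operator P
  Q at 20 (w=90) → Operator Q
  S at 31 (w=50) → Operator Q
  R at 37 (w=200) → Operator Q
  T at 47 (w=300) → Operator Q
Operator P captures 70; Operator Q captures 640.

70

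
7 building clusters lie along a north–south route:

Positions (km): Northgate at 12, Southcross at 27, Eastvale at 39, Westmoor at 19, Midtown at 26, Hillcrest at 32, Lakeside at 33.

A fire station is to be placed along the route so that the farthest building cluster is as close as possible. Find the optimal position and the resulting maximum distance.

location 25.5, max distance 13.5

The 1-center on a line is the midpoint of the two extreme points: leftmost at 12, rightmost at 39.
Optimal location = (12 + 39)/2 = 25.5; maximum distance = (39 − 12)/2 = 13.5.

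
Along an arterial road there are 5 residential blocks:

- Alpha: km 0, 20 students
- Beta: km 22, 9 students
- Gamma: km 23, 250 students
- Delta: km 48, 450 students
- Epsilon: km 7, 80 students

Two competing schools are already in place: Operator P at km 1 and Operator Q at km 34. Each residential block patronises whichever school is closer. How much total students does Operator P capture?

100

The indifferent point is the midpoint (1+34)/2 = 17.5; residential blocks left of it (closer to Operator P at 1) go to Operator P, those right go to Operator Q.
  Alpha at 0 (w=20) → Operator P
  Epsilon at 7 (w=80) → Operator P
  Beta at 22 (w=9) → Operator Q
  Gamma at 23 (w=250) → Operator Q
  Delta at 48 (w=450) → Operator Q
Operator P captures 100; Operator Q captures 709.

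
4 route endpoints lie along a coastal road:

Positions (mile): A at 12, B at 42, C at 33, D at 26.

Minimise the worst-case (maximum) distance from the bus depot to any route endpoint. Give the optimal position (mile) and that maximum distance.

location 27, max distance 15

The 1-center on a line is the midpoint of the two extreme points: leftmost at 12, rightmost at 42.
Optimal location = (12 + 42)/2 = 27; maximum distance = (42 − 12)/2 = 15.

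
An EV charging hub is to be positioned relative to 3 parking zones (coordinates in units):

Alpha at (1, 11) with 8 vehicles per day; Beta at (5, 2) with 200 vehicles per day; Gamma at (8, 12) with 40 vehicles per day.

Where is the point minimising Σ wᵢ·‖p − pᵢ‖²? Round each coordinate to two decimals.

(5.35, 3.90)

The minimiser of Σwᵢ‖p−pᵢ‖² is the weighted centroid p* = (Σwᵢpᵢ)/(Σwᵢ).
Σwᵢ = 248.
Σwᵢxᵢ = 8·1 + 200·5 + 40·8 = 1328.
Σwᵢyᵢ = 8·11 + 200·2 + 40·12 = 968.
x* = 1328/248 = 5.35, y* = 968/248 = 3.90.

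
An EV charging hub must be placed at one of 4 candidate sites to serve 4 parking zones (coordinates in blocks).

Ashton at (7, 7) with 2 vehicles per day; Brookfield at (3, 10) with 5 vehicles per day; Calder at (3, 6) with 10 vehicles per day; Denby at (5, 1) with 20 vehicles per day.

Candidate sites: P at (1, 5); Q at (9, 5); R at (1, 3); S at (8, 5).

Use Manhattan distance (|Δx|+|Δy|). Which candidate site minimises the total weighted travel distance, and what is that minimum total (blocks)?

Total weighted distance at each candidate:
  P (1, 5): total = 241
  Q (9, 5): total = 293
  R (1, 3): total = 235
  S (8, 5): total = 256
Minimum is at R with total 235 blocks.

R, total 235 blocks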